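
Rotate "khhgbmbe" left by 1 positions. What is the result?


Input: "khhgbmbe", rotate left by 1
First 1 characters: "k"
Remaining characters: "hhgbmbe"
Concatenate remaining + first: "hhgbmbe" + "k" = "hhgbmbek"

hhgbmbek


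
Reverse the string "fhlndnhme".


Input: fhlndnhme
Reading characters right to left:
  Position 8: 'e'
  Position 7: 'm'
  Position 6: 'h'
  Position 5: 'n'
  Position 4: 'd'
  Position 3: 'n'
  Position 2: 'l'
  Position 1: 'h'
  Position 0: 'f'
Reversed: emhndnlhf

emhndnlhf


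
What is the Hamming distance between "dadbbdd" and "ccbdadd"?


Comparing "dadbbdd" and "ccbdadd" position by position:
  Position 0: 'd' vs 'c' => differ
  Position 1: 'a' vs 'c' => differ
  Position 2: 'd' vs 'b' => differ
  Position 3: 'b' vs 'd' => differ
  Position 4: 'b' vs 'a' => differ
  Position 5: 'd' vs 'd' => same
  Position 6: 'd' vs 'd' => same
Total differences (Hamming distance): 5

5


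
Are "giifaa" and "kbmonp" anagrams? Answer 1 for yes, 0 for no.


Strings: "giifaa", "kbmonp"
Sorted first:  aafgii
Sorted second: bkmnop
Differ at position 0: 'a' vs 'b' => not anagrams

0


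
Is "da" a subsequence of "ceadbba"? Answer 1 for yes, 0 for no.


Check if "da" is a subsequence of "ceadbba"
Greedy scan:
  Position 0 ('c'): no match needed
  Position 1 ('e'): no match needed
  Position 2 ('a'): no match needed
  Position 3 ('d'): matches sub[0] = 'd'
  Position 4 ('b'): no match needed
  Position 5 ('b'): no match needed
  Position 6 ('a'): matches sub[1] = 'a'
All 2 characters matched => is a subsequence

1


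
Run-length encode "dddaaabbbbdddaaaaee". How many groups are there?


Input: dddaaabbbbdddaaaaee
Scanning for consecutive runs:
  Group 1: 'd' x 3 (positions 0-2)
  Group 2: 'a' x 3 (positions 3-5)
  Group 3: 'b' x 4 (positions 6-9)
  Group 4: 'd' x 3 (positions 10-12)
  Group 5: 'a' x 4 (positions 13-16)
  Group 6: 'e' x 2 (positions 17-18)
Total groups: 6

6


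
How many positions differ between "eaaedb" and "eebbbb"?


Comparing "eaaedb" and "eebbbb" position by position:
  Position 0: 'e' vs 'e' => same
  Position 1: 'a' vs 'e' => DIFFER
  Position 2: 'a' vs 'b' => DIFFER
  Position 3: 'e' vs 'b' => DIFFER
  Position 4: 'd' vs 'b' => DIFFER
  Position 5: 'b' vs 'b' => same
Positions that differ: 4

4


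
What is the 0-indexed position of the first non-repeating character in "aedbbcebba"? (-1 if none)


Input: aedbbcebba
Character frequencies:
  'a': 2
  'b': 4
  'c': 1
  'd': 1
  'e': 2
Scanning left to right for freq == 1:
  Position 0 ('a'): freq=2, skip
  Position 1 ('e'): freq=2, skip
  Position 2 ('d'): unique! => answer = 2

2


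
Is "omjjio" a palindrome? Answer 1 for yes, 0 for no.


Input: omjjio
Reversed: oijjmo
  Compare pos 0 ('o') with pos 5 ('o'): match
  Compare pos 1 ('m') with pos 4 ('i'): MISMATCH
  Compare pos 2 ('j') with pos 3 ('j'): match
Result: not a palindrome

0


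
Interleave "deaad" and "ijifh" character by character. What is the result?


Interleaving "deaad" and "ijifh":
  Position 0: 'd' from first, 'i' from second => "di"
  Position 1: 'e' from first, 'j' from second => "ej"
  Position 2: 'a' from first, 'i' from second => "ai"
  Position 3: 'a' from first, 'f' from second => "af"
  Position 4: 'd' from first, 'h' from second => "dh"
Result: diejaiafdh

diejaiafdh


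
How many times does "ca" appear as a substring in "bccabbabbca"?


Searching for "ca" in "bccabbabbca"
Scanning each position:
  Position 0: "bc" => no
  Position 1: "cc" => no
  Position 2: "ca" => MATCH
  Position 3: "ab" => no
  Position 4: "bb" => no
  Position 5: "ba" => no
  Position 6: "ab" => no
  Position 7: "bb" => no
  Position 8: "bc" => no
  Position 9: "ca" => MATCH
Total occurrences: 2

2


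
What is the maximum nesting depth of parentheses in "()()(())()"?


Input: "()()(())()"
Tracking depth:
  Position 0 '(': depth becomes 1
  Position 1 ')': depth becomes 0
  Position 2 '(': depth becomes 1
  Position 3 ')': depth becomes 0
  Position 4 '(': depth becomes 1
  Position 5 '(': depth becomes 2
  Position 6 ')': depth becomes 1
  Position 7 ')': depth becomes 0
  Position 8 '(': depth becomes 1
  Position 9 ')': depth becomes 0
Maximum depth reached: 2

2


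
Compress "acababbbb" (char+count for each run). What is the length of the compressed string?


Input: acababbbb
Runs:
  'a' x 1 => "a1"
  'c' x 1 => "c1"
  'a' x 1 => "a1"
  'b' x 1 => "b1"
  'a' x 1 => "a1"
  'b' x 4 => "b4"
Compressed: "a1c1a1b1a1b4"
Compressed length: 12

12


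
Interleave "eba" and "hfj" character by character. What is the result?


Interleaving "eba" and "hfj":
  Position 0: 'e' from first, 'h' from second => "eh"
  Position 1: 'b' from first, 'f' from second => "bf"
  Position 2: 'a' from first, 'j' from second => "aj"
Result: ehbfaj

ehbfaj


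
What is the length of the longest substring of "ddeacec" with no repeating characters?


Input: "ddeacec"
Sliding window (track last position of each char):
  Position 0 ('d'): window [0,0] length 1 -- new best
  Position 1 ('d'): repeat (last at 0), move window start to 1
  Position 1 ('d'): window [1,1] length 1
  Position 2 ('e'): window [1,2] length 2 -- new best
  Position 3 ('a'): window [1,3] length 3 -- new best
  Position 4 ('c'): window [1,4] length 4 -- new best
  Position 5 ('e'): repeat (last at 2), move window start to 3
  Position 5 ('e'): window [3,5] length 3
  Position 6 ('c'): repeat (last at 4), move window start to 5
  Position 6 ('c'): window [5,6] length 2
Longest substring with no repeats: "deac" with length 4

4


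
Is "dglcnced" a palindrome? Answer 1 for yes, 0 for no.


Input: dglcnced
Reversed: decnclgd
  Compare pos 0 ('d') with pos 7 ('d'): match
  Compare pos 1 ('g') with pos 6 ('e'): MISMATCH
  Compare pos 2 ('l') with pos 5 ('c'): MISMATCH
  Compare pos 3 ('c') with pos 4 ('n'): MISMATCH
Result: not a palindrome

0


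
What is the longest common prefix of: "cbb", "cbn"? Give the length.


Words: cbb, cbn
  Position 0: all 'c' => match
  Position 1: all 'b' => match
  Position 2: ('b', 'n') => mismatch, stop
LCP = "cb" (length 2)

2


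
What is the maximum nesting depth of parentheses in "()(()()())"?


Input: "()(()()())"
Tracking depth:
  Position 0 '(': depth becomes 1
  Position 1 ')': depth becomes 0
  Position 2 '(': depth becomes 1
  Position 3 '(': depth becomes 2
  Position 4 ')': depth becomes 1
  Position 5 '(': depth becomes 2
  Position 6 ')': depth becomes 1
  Position 7 '(': depth becomes 2
  Position 8 ')': depth becomes 1
  Position 9 ')': depth becomes 0
Maximum depth reached: 2

2


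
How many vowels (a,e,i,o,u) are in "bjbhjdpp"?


Input: bjbhjdpp
Checking each character:
  'b' at position 0: consonant
  'j' at position 1: consonant
  'b' at position 2: consonant
  'h' at position 3: consonant
  'j' at position 4: consonant
  'd' at position 5: consonant
  'p' at position 6: consonant
  'p' at position 7: consonant
Total vowels: 0

0


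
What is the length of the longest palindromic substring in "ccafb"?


Input: "ccafb"
Checking substrings for palindromes:
  [0:2] "cc" (len 2) => palindrome
Longest palindromic substring: "cc" with length 2

2


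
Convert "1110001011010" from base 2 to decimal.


Input: "1110001011010" in base 2
Positional expansion:
  Digit '1' (value 1) x 2^12 = 4096
  Digit '1' (value 1) x 2^11 = 2048
  Digit '1' (value 1) x 2^10 = 1024
  Digit '0' (value 0) x 2^9 = 0
  Digit '0' (value 0) x 2^8 = 0
  Digit '0' (value 0) x 2^7 = 0
  Digit '1' (value 1) x 2^6 = 64
  Digit '0' (value 0) x 2^5 = 0
  Digit '1' (value 1) x 2^4 = 16
  Digit '1' (value 1) x 2^3 = 8
  Digit '0' (value 0) x 2^2 = 0
  Digit '1' (value 1) x 2^1 = 2
  Digit '0' (value 0) x 2^0 = 0
Sum = 7258

7258


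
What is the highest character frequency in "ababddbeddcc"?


Input: ababddbeddcc
Character counts:
  'a': 2
  'b': 3
  'c': 2
  'd': 4
  'e': 1
Maximum frequency: 4

4


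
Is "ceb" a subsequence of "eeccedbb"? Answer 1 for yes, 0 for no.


Check if "ceb" is a subsequence of "eeccedbb"
Greedy scan:
  Position 0 ('e'): no match needed
  Position 1 ('e'): no match needed
  Position 2 ('c'): matches sub[0] = 'c'
  Position 3 ('c'): no match needed
  Position 4 ('e'): matches sub[1] = 'e'
  Position 5 ('d'): no match needed
  Position 6 ('b'): matches sub[2] = 'b'
  Position 7 ('b'): no match needed
All 3 characters matched => is a subsequence

1


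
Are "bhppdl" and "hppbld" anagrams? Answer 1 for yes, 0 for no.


Strings: "bhppdl", "hppbld"
Sorted first:  bdhlpp
Sorted second: bdhlpp
Sorted forms match => anagrams

1


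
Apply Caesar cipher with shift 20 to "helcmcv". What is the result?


Caesar cipher: shift "helcmcv" by 20
  'h' (pos 7) + 20 = pos 1 = 'b'
  'e' (pos 4) + 20 = pos 24 = 'y'
  'l' (pos 11) + 20 = pos 5 = 'f'
  'c' (pos 2) + 20 = pos 22 = 'w'
  'm' (pos 12) + 20 = pos 6 = 'g'
  'c' (pos 2) + 20 = pos 22 = 'w'
  'v' (pos 21) + 20 = pos 15 = 'p'
Result: byfwgwp

byfwgwp


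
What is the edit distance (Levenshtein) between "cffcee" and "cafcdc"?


Computing edit distance: "cffcee" -> "cafcdc"
DP table:
           c    a    f    c    d    c
      0    1    2    3    4    5    6
  c   1    0    1    2    3    4    5
  f   2    1    1    1    2    3    4
  f   3    2    2    1    2    3    4
  c   4    3    3    2    1    2    3
  e   5    4    4    3    2    2    3
  e   6    5    5    4    3    3    3
Edit distance = dp[6][6] = 3

3


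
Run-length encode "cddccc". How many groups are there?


Input: cddccc
Scanning for consecutive runs:
  Group 1: 'c' x 1 (positions 0-0)
  Group 2: 'd' x 2 (positions 1-2)
  Group 3: 'c' x 3 (positions 3-5)
Total groups: 3

3


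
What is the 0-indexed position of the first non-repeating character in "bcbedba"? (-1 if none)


Input: bcbedba
Character frequencies:
  'a': 1
  'b': 3
  'c': 1
  'd': 1
  'e': 1
Scanning left to right for freq == 1:
  Position 0 ('b'): freq=3, skip
  Position 1 ('c'): unique! => answer = 1

1


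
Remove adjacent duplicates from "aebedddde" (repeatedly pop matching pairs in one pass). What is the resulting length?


Input: aebedddde
Stack-based adjacent duplicate removal:
  Read 'a': push. Stack: a
  Read 'e': push. Stack: ae
  Read 'b': push. Stack: aeb
  Read 'e': push. Stack: aebe
  Read 'd': push. Stack: aebed
  Read 'd': matches stack top 'd' => pop. Stack: aebe
  Read 'd': push. Stack: aebed
  Read 'd': matches stack top 'd' => pop. Stack: aebe
  Read 'e': matches stack top 'e' => pop. Stack: aeb
Final stack: "aeb" (length 3)

3


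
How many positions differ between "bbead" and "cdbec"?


Comparing "bbead" and "cdbec" position by position:
  Position 0: 'b' vs 'c' => DIFFER
  Position 1: 'b' vs 'd' => DIFFER
  Position 2: 'e' vs 'b' => DIFFER
  Position 3: 'a' vs 'e' => DIFFER
  Position 4: 'd' vs 'c' => DIFFER
Positions that differ: 5

5


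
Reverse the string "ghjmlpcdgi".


Input: ghjmlpcdgi
Reading characters right to left:
  Position 9: 'i'
  Position 8: 'g'
  Position 7: 'd'
  Position 6: 'c'
  Position 5: 'p'
  Position 4: 'l'
  Position 3: 'm'
  Position 2: 'j'
  Position 1: 'h'
  Position 0: 'g'
Reversed: igdcplmjhg

igdcplmjhg


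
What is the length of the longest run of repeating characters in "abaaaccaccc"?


Input: "abaaaccaccc"
Scanning for longest run:
  Position 1 ('b'): new char, reset run to 1
  Position 2 ('a'): new char, reset run to 1
  Position 3 ('a'): continues run of 'a', length=2
  Position 4 ('a'): continues run of 'a', length=3
  Position 5 ('c'): new char, reset run to 1
  Position 6 ('c'): continues run of 'c', length=2
  Position 7 ('a'): new char, reset run to 1
  Position 8 ('c'): new char, reset run to 1
  Position 9 ('c'): continues run of 'c', length=2
  Position 10 ('c'): continues run of 'c', length=3
Longest run: 'a' with length 3

3


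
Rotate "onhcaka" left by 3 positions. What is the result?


Input: "onhcaka", rotate left by 3
First 3 characters: "onh"
Remaining characters: "caka"
Concatenate remaining + first: "caka" + "onh" = "cakaonh"

cakaonh


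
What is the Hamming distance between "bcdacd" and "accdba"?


Comparing "bcdacd" and "accdba" position by position:
  Position 0: 'b' vs 'a' => differ
  Position 1: 'c' vs 'c' => same
  Position 2: 'd' vs 'c' => differ
  Position 3: 'a' vs 'd' => differ
  Position 4: 'c' vs 'b' => differ
  Position 5: 'd' vs 'a' => differ
Total differences (Hamming distance): 5

5


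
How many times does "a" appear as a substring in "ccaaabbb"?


Searching for "a" in "ccaaabbb"
Scanning each position:
  Position 0: "c" => no
  Position 1: "c" => no
  Position 2: "a" => MATCH
  Position 3: "a" => MATCH
  Position 4: "a" => MATCH
  Position 5: "b" => no
  Position 6: "b" => no
  Position 7: "b" => no
Total occurrences: 3

3


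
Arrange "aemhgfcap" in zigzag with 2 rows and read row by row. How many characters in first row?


Zigzag "aemhgfcap" into 2 rows:
Placing characters:
  'a' => row 0
  'e' => row 1
  'm' => row 0
  'h' => row 1
  'g' => row 0
  'f' => row 1
  'c' => row 0
  'a' => row 1
  'p' => row 0
Rows:
  Row 0: "amgcp"
  Row 1: "ehfa"
First row length: 5

5


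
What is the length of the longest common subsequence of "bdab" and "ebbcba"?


LCS of "bdab" and "ebbcba"
DP table:
           e    b    b    c    b    a
      0    0    0    0    0    0    0
  b   0    0    1    1    1    1    1
  d   0    0    1    1    1    1    1
  a   0    0    1    1    1    1    2
  b   0    0    1    2    2    2    2
LCS length = dp[4][6] = 2

2


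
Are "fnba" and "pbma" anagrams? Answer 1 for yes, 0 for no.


Strings: "fnba", "pbma"
Sorted first:  abfn
Sorted second: abmp
Differ at position 2: 'f' vs 'm' => not anagrams

0


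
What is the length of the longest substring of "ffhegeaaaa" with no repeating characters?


Input: "ffhegeaaaa"
Sliding window (track last position of each char):
  Position 0 ('f'): window [0,0] length 1 -- new best
  Position 1 ('f'): repeat (last at 0), move window start to 1
  Position 1 ('f'): window [1,1] length 1
  Position 2 ('h'): window [1,2] length 2 -- new best
  Position 3 ('e'): window [1,3] length 3 -- new best
  Position 4 ('g'): window [1,4] length 4 -- new best
  Position 5 ('e'): repeat (last at 3), move window start to 4
  Position 5 ('e'): window [4,5] length 2
  Position 6 ('a'): window [4,6] length 3
  Position 7 ('a'): repeat (last at 6), move window start to 7
  Position 7 ('a'): window [7,7] length 1
  Position 8 ('a'): repeat (last at 7), move window start to 8
  Position 8 ('a'): window [8,8] length 1
  Position 9 ('a'): repeat (last at 8), move window start to 9
  Position 9 ('a'): window [9,9] length 1
Longest substring with no repeats: "fheg" with length 4

4


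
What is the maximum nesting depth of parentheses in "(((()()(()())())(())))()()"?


Input: "(((()()(()())())(())))()()"
Tracking depth:
  Position 0 '(': depth becomes 1
  Position 1 '(': depth becomes 2
  Position 2 '(': depth becomes 3
  Position 3 '(': depth becomes 4
  Position 4 ')': depth becomes 3
  Position 5 '(': depth becomes 4
  Position 6 ')': depth becomes 3
  Position 7 '(': depth becomes 4
  Position 8 '(': depth becomes 5
  Position 9 ')': depth becomes 4
  Position 10 '(': depth becomes 5
  Position 11 ')': depth becomes 4
  Position 12 ')': depth becomes 3
  Position 13 '(': depth becomes 4
  Position 14 ')': depth becomes 3
  Position 15 ')': depth becomes 2
  Position 16 '(': depth becomes 3
  Position 17 '(': depth becomes 4
  Position 18 ')': depth becomes 3
  Position 19 ')': depth becomes 2
  Position 20 ')': depth becomes 1
  Position 21 ')': depth becomes 0
  Position 22 '(': depth becomes 1
  Position 23 ')': depth becomes 0
  Position 24 '(': depth becomes 1
  Position 25 ')': depth becomes 0
Maximum depth reached: 5

5


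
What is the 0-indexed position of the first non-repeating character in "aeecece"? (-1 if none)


Input: aeecece
Character frequencies:
  'a': 1
  'c': 2
  'e': 4
Scanning left to right for freq == 1:
  Position 0 ('a'): unique! => answer = 0

0


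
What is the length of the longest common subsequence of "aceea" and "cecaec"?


LCS of "aceea" and "cecaec"
DP table:
           c    e    c    a    e    c
      0    0    0    0    0    0    0
  a   0    0    0    0    1    1    1
  c   0    1    1    1    1    1    2
  e   0    1    2    2    2    2    2
  e   0    1    2    2    2    3    3
  a   0    1    2    2    3    3    3
LCS length = dp[5][6] = 3

3


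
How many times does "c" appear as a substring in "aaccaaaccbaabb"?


Searching for "c" in "aaccaaaccbaabb"
Scanning each position:
  Position 0: "a" => no
  Position 1: "a" => no
  Position 2: "c" => MATCH
  Position 3: "c" => MATCH
  Position 4: "a" => no
  Position 5: "a" => no
  Position 6: "a" => no
  Position 7: "c" => MATCH
  Position 8: "c" => MATCH
  Position 9: "b" => no
  Position 10: "a" => no
  Position 11: "a" => no
  Position 12: "b" => no
  Position 13: "b" => no
Total occurrences: 4

4


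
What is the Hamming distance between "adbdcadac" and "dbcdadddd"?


Comparing "adbdcadac" and "dbcdadddd" position by position:
  Position 0: 'a' vs 'd' => differ
  Position 1: 'd' vs 'b' => differ
  Position 2: 'b' vs 'c' => differ
  Position 3: 'd' vs 'd' => same
  Position 4: 'c' vs 'a' => differ
  Position 5: 'a' vs 'd' => differ
  Position 6: 'd' vs 'd' => same
  Position 7: 'a' vs 'd' => differ
  Position 8: 'c' vs 'd' => differ
Total differences (Hamming distance): 7

7


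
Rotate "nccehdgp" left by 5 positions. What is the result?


Input: "nccehdgp", rotate left by 5
First 5 characters: "ncceh"
Remaining characters: "dgp"
Concatenate remaining + first: "dgp" + "ncceh" = "dgpncceh"

dgpncceh


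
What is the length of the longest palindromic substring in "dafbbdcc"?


Input: "dafbbdcc"
Checking substrings for palindromes:
  [3:5] "bb" (len 2) => palindrome
  [6:8] "cc" (len 2) => palindrome
Longest palindromic substring: "bb" with length 2

2


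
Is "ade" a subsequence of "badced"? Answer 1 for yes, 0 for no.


Check if "ade" is a subsequence of "badced"
Greedy scan:
  Position 0 ('b'): no match needed
  Position 1 ('a'): matches sub[0] = 'a'
  Position 2 ('d'): matches sub[1] = 'd'
  Position 3 ('c'): no match needed
  Position 4 ('e'): matches sub[2] = 'e'
  Position 5 ('d'): no match needed
All 3 characters matched => is a subsequence

1


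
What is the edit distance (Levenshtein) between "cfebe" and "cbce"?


Computing edit distance: "cfebe" -> "cbce"
DP table:
           c    b    c    e
      0    1    2    3    4
  c   1    0    1    2    3
  f   2    1    1    2    3
  e   3    2    2    2    2
  b   4    3    2    3    3
  e   5    4    3    3    3
Edit distance = dp[5][4] = 3

3


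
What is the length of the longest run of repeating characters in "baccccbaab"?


Input: "baccccbaab"
Scanning for longest run:
  Position 1 ('a'): new char, reset run to 1
  Position 2 ('c'): new char, reset run to 1
  Position 3 ('c'): continues run of 'c', length=2
  Position 4 ('c'): continues run of 'c', length=3
  Position 5 ('c'): continues run of 'c', length=4
  Position 6 ('b'): new char, reset run to 1
  Position 7 ('a'): new char, reset run to 1
  Position 8 ('a'): continues run of 'a', length=2
  Position 9 ('b'): new char, reset run to 1
Longest run: 'c' with length 4

4


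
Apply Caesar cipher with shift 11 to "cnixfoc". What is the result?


Caesar cipher: shift "cnixfoc" by 11
  'c' (pos 2) + 11 = pos 13 = 'n'
  'n' (pos 13) + 11 = pos 24 = 'y'
  'i' (pos 8) + 11 = pos 19 = 't'
  'x' (pos 23) + 11 = pos 8 = 'i'
  'f' (pos 5) + 11 = pos 16 = 'q'
  'o' (pos 14) + 11 = pos 25 = 'z'
  'c' (pos 2) + 11 = pos 13 = 'n'
Result: nytiqzn

nytiqzn


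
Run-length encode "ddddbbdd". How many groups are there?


Input: ddddbbdd
Scanning for consecutive runs:
  Group 1: 'd' x 4 (positions 0-3)
  Group 2: 'b' x 2 (positions 4-5)
  Group 3: 'd' x 2 (positions 6-7)
Total groups: 3

3


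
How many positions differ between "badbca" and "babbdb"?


Comparing "badbca" and "babbdb" position by position:
  Position 0: 'b' vs 'b' => same
  Position 1: 'a' vs 'a' => same
  Position 2: 'd' vs 'b' => DIFFER
  Position 3: 'b' vs 'b' => same
  Position 4: 'c' vs 'd' => DIFFER
  Position 5: 'a' vs 'b' => DIFFER
Positions that differ: 3

3


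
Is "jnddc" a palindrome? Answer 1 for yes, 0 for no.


Input: jnddc
Reversed: cddnj
  Compare pos 0 ('j') with pos 4 ('c'): MISMATCH
  Compare pos 1 ('n') with pos 3 ('d'): MISMATCH
Result: not a palindrome

0


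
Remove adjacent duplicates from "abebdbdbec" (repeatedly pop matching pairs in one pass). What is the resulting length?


Input: abebdbdbec
Stack-based adjacent duplicate removal:
  Read 'a': push. Stack: a
  Read 'b': push. Stack: ab
  Read 'e': push. Stack: abe
  Read 'b': push. Stack: abeb
  Read 'd': push. Stack: abebd
  Read 'b': push. Stack: abebdb
  Read 'd': push. Stack: abebdbd
  Read 'b': push. Stack: abebdbdb
  Read 'e': push. Stack: abebdbdbe
  Read 'c': push. Stack: abebdbdbec
Final stack: "abebdbdbec" (length 10)

10


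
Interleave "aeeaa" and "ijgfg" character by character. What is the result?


Interleaving "aeeaa" and "ijgfg":
  Position 0: 'a' from first, 'i' from second => "ai"
  Position 1: 'e' from first, 'j' from second => "ej"
  Position 2: 'e' from first, 'g' from second => "eg"
  Position 3: 'a' from first, 'f' from second => "af"
  Position 4: 'a' from first, 'g' from second => "ag"
Result: aiejegafag

aiejegafag


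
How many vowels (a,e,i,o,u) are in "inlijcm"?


Input: inlijcm
Checking each character:
  'i' at position 0: vowel (running total: 1)
  'n' at position 1: consonant
  'l' at position 2: consonant
  'i' at position 3: vowel (running total: 2)
  'j' at position 4: consonant
  'c' at position 5: consonant
  'm' at position 6: consonant
Total vowels: 2

2


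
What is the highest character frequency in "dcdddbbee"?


Input: dcdddbbee
Character counts:
  'b': 2
  'c': 1
  'd': 4
  'e': 2
Maximum frequency: 4

4


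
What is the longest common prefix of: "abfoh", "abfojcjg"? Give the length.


Words: abfoh, abfojcjg
  Position 0: all 'a' => match
  Position 1: all 'b' => match
  Position 2: all 'f' => match
  Position 3: all 'o' => match
  Position 4: ('h', 'j') => mismatch, stop
LCP = "abfo" (length 4)

4


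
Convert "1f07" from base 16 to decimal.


Input: "1f07" in base 16
Positional expansion:
  Digit '1' (value 1) x 16^3 = 4096
  Digit 'f' (value 15) x 16^2 = 3840
  Digit '0' (value 0) x 16^1 = 0
  Digit '7' (value 7) x 16^0 = 7
Sum = 7943

7943


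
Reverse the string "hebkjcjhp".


Input: hebkjcjhp
Reading characters right to left:
  Position 8: 'p'
  Position 7: 'h'
  Position 6: 'j'
  Position 5: 'c'
  Position 4: 'j'
  Position 3: 'k'
  Position 2: 'b'
  Position 1: 'e'
  Position 0: 'h'
Reversed: phjcjkbeh

phjcjkbeh


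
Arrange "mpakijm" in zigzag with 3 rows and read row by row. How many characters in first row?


Zigzag "mpakijm" into 3 rows:
Placing characters:
  'm' => row 0
  'p' => row 1
  'a' => row 2
  'k' => row 1
  'i' => row 0
  'j' => row 1
  'm' => row 2
Rows:
  Row 0: "mi"
  Row 1: "pkj"
  Row 2: "am"
First row length: 2

2


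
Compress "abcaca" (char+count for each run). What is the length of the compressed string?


Input: abcaca
Runs:
  'a' x 1 => "a1"
  'b' x 1 => "b1"
  'c' x 1 => "c1"
  'a' x 1 => "a1"
  'c' x 1 => "c1"
  'a' x 1 => "a1"
Compressed: "a1b1c1a1c1a1"
Compressed length: 12

12


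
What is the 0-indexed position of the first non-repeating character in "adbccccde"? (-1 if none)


Input: adbccccde
Character frequencies:
  'a': 1
  'b': 1
  'c': 4
  'd': 2
  'e': 1
Scanning left to right for freq == 1:
  Position 0 ('a'): unique! => answer = 0

0


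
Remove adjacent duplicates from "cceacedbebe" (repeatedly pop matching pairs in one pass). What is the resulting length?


Input: cceacedbebe
Stack-based adjacent duplicate removal:
  Read 'c': push. Stack: c
  Read 'c': matches stack top 'c' => pop. Stack: (empty)
  Read 'e': push. Stack: e
  Read 'a': push. Stack: ea
  Read 'c': push. Stack: eac
  Read 'e': push. Stack: eace
  Read 'd': push. Stack: eaced
  Read 'b': push. Stack: eacedb
  Read 'e': push. Stack: eacedbe
  Read 'b': push. Stack: eacedbeb
  Read 'e': push. Stack: eacedbebe
Final stack: "eacedbebe" (length 9)

9


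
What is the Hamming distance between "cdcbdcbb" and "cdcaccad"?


Comparing "cdcbdcbb" and "cdcaccad" position by position:
  Position 0: 'c' vs 'c' => same
  Position 1: 'd' vs 'd' => same
  Position 2: 'c' vs 'c' => same
  Position 3: 'b' vs 'a' => differ
  Position 4: 'd' vs 'c' => differ
  Position 5: 'c' vs 'c' => same
  Position 6: 'b' vs 'a' => differ
  Position 7: 'b' vs 'd' => differ
Total differences (Hamming distance): 4

4


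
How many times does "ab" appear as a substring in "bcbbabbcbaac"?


Searching for "ab" in "bcbbabbcbaac"
Scanning each position:
  Position 0: "bc" => no
  Position 1: "cb" => no
  Position 2: "bb" => no
  Position 3: "ba" => no
  Position 4: "ab" => MATCH
  Position 5: "bb" => no
  Position 6: "bc" => no
  Position 7: "cb" => no
  Position 8: "ba" => no
  Position 9: "aa" => no
  Position 10: "ac" => no
Total occurrences: 1

1


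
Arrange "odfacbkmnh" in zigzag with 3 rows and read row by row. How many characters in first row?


Zigzag "odfacbkmnh" into 3 rows:
Placing characters:
  'o' => row 0
  'd' => row 1
  'f' => row 2
  'a' => row 1
  'c' => row 0
  'b' => row 1
  'k' => row 2
  'm' => row 1
  'n' => row 0
  'h' => row 1
Rows:
  Row 0: "ocn"
  Row 1: "dabmh"
  Row 2: "fk"
First row length: 3

3


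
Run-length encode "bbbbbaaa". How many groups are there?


Input: bbbbbaaa
Scanning for consecutive runs:
  Group 1: 'b' x 5 (positions 0-4)
  Group 2: 'a' x 3 (positions 5-7)
Total groups: 2

2


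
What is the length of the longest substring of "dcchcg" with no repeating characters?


Input: "dcchcg"
Sliding window (track last position of each char):
  Position 0 ('d'): window [0,0] length 1 -- new best
  Position 1 ('c'): window [0,1] length 2 -- new best
  Position 2 ('c'): repeat (last at 1), move window start to 2
  Position 2 ('c'): window [2,2] length 1
  Position 3 ('h'): window [2,3] length 2
  Position 4 ('c'): repeat (last at 2), move window start to 3
  Position 4 ('c'): window [3,4] length 2
  Position 5 ('g'): window [3,5] length 3 -- new best
Longest substring with no repeats: "hcg" with length 3

3


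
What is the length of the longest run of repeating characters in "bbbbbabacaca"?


Input: "bbbbbabacaca"
Scanning for longest run:
  Position 1 ('b'): continues run of 'b', length=2
  Position 2 ('b'): continues run of 'b', length=3
  Position 3 ('b'): continues run of 'b', length=4
  Position 4 ('b'): continues run of 'b', length=5
  Position 5 ('a'): new char, reset run to 1
  Position 6 ('b'): new char, reset run to 1
  Position 7 ('a'): new char, reset run to 1
  Position 8 ('c'): new char, reset run to 1
  Position 9 ('a'): new char, reset run to 1
  Position 10 ('c'): new char, reset run to 1
  Position 11 ('a'): new char, reset run to 1
Longest run: 'b' with length 5

5


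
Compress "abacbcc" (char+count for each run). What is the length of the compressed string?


Input: abacbcc
Runs:
  'a' x 1 => "a1"
  'b' x 1 => "b1"
  'a' x 1 => "a1"
  'c' x 1 => "c1"
  'b' x 1 => "b1"
  'c' x 2 => "c2"
Compressed: "a1b1a1c1b1c2"
Compressed length: 12

12


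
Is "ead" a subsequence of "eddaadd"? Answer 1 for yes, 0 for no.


Check if "ead" is a subsequence of "eddaadd"
Greedy scan:
  Position 0 ('e'): matches sub[0] = 'e'
  Position 1 ('d'): no match needed
  Position 2 ('d'): no match needed
  Position 3 ('a'): matches sub[1] = 'a'
  Position 4 ('a'): no match needed
  Position 5 ('d'): matches sub[2] = 'd'
  Position 6 ('d'): no match needed
All 3 characters matched => is a subsequence

1


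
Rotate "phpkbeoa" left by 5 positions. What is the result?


Input: "phpkbeoa", rotate left by 5
First 5 characters: "phpkb"
Remaining characters: "eoa"
Concatenate remaining + first: "eoa" + "phpkb" = "eoaphpkb"

eoaphpkb


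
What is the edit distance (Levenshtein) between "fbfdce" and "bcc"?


Computing edit distance: "fbfdce" -> "bcc"
DP table:
           b    c    c
      0    1    2    3
  f   1    1    2    3
  b   2    1    2    3
  f   3    2    2    3
  d   4    3    3    3
  c   5    4    3    3
  e   6    5    4    4
Edit distance = dp[6][3] = 4

4


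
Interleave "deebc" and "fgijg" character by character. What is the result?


Interleaving "deebc" and "fgijg":
  Position 0: 'd' from first, 'f' from second => "df"
  Position 1: 'e' from first, 'g' from second => "eg"
  Position 2: 'e' from first, 'i' from second => "ei"
  Position 3: 'b' from first, 'j' from second => "bj"
  Position 4: 'c' from first, 'g' from second => "cg"
Result: dfegeibjcg

dfegeibjcg


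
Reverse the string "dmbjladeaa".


Input: dmbjladeaa
Reading characters right to left:
  Position 9: 'a'
  Position 8: 'a'
  Position 7: 'e'
  Position 6: 'd'
  Position 5: 'a'
  Position 4: 'l'
  Position 3: 'j'
  Position 2: 'b'
  Position 1: 'm'
  Position 0: 'd'
Reversed: aaedaljbmd

aaedaljbmd


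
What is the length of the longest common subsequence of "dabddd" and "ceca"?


LCS of "dabddd" and "ceca"
DP table:
           c    e    c    a
      0    0    0    0    0
  d   0    0    0    0    0
  a   0    0    0    0    1
  b   0    0    0    0    1
  d   0    0    0    0    1
  d   0    0    0    0    1
  d   0    0    0    0    1
LCS length = dp[6][4] = 1

1


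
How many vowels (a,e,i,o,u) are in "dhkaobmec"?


Input: dhkaobmec
Checking each character:
  'd' at position 0: consonant
  'h' at position 1: consonant
  'k' at position 2: consonant
  'a' at position 3: vowel (running total: 1)
  'o' at position 4: vowel (running total: 2)
  'b' at position 5: consonant
  'm' at position 6: consonant
  'e' at position 7: vowel (running total: 3)
  'c' at position 8: consonant
Total vowels: 3

3


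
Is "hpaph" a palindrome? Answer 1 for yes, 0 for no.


Input: hpaph
Reversed: hpaph
  Compare pos 0 ('h') with pos 4 ('h'): match
  Compare pos 1 ('p') with pos 3 ('p'): match
Result: palindrome

1


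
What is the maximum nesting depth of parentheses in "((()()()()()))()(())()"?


Input: "((()()()()()))()(())()"
Tracking depth:
  Position 0 '(': depth becomes 1
  Position 1 '(': depth becomes 2
  Position 2 '(': depth becomes 3
  Position 3 ')': depth becomes 2
  Position 4 '(': depth becomes 3
  Position 5 ')': depth becomes 2
  Position 6 '(': depth becomes 3
  Position 7 ')': depth becomes 2
  Position 8 '(': depth becomes 3
  Position 9 ')': depth becomes 2
  Position 10 '(': depth becomes 3
  Position 11 ')': depth becomes 2
  Position 12 ')': depth becomes 1
  Position 13 ')': depth becomes 0
  Position 14 '(': depth becomes 1
  Position 15 ')': depth becomes 0
  Position 16 '(': depth becomes 1
  Position 17 '(': depth becomes 2
  Position 18 ')': depth becomes 1
  Position 19 ')': depth becomes 0
  Position 20 '(': depth becomes 1
  Position 21 ')': depth becomes 0
Maximum depth reached: 3

3


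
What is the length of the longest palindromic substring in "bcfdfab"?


Input: "bcfdfab"
Checking substrings for palindromes:
  [2:5] "fdf" (len 3) => palindrome
Longest palindromic substring: "fdf" with length 3

3


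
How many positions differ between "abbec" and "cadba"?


Comparing "abbec" and "cadba" position by position:
  Position 0: 'a' vs 'c' => DIFFER
  Position 1: 'b' vs 'a' => DIFFER
  Position 2: 'b' vs 'd' => DIFFER
  Position 3: 'e' vs 'b' => DIFFER
  Position 4: 'c' vs 'a' => DIFFER
Positions that differ: 5

5


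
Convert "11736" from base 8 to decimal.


Input: "11736" in base 8
Positional expansion:
  Digit '1' (value 1) x 8^4 = 4096
  Digit '1' (value 1) x 8^3 = 512
  Digit '7' (value 7) x 8^2 = 448
  Digit '3' (value 3) x 8^1 = 24
  Digit '6' (value 6) x 8^0 = 6
Sum = 5086

5086


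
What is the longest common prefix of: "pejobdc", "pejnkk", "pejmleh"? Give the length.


Words: pejobdc, pejnkk, pejmleh
  Position 0: all 'p' => match
  Position 1: all 'e' => match
  Position 2: all 'j' => match
  Position 3: ('o', 'n', 'm') => mismatch, stop
LCP = "pej" (length 3)

3


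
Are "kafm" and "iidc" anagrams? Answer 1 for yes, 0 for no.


Strings: "kafm", "iidc"
Sorted first:  afkm
Sorted second: cdii
Differ at position 0: 'a' vs 'c' => not anagrams

0


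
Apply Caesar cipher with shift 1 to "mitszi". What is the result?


Caesar cipher: shift "mitszi" by 1
  'm' (pos 12) + 1 = pos 13 = 'n'
  'i' (pos 8) + 1 = pos 9 = 'j'
  't' (pos 19) + 1 = pos 20 = 'u'
  's' (pos 18) + 1 = pos 19 = 't'
  'z' (pos 25) + 1 = pos 0 = 'a'
  'i' (pos 8) + 1 = pos 9 = 'j'
Result: njutaj

njutaj


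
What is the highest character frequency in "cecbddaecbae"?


Input: cecbddaecbae
Character counts:
  'a': 2
  'b': 2
  'c': 3
  'd': 2
  'e': 3
Maximum frequency: 3

3


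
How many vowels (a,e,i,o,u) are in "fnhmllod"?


Input: fnhmllod
Checking each character:
  'f' at position 0: consonant
  'n' at position 1: consonant
  'h' at position 2: consonant
  'm' at position 3: consonant
  'l' at position 4: consonant
  'l' at position 5: consonant
  'o' at position 6: vowel (running total: 1)
  'd' at position 7: consonant
Total vowels: 1

1


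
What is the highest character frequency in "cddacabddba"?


Input: cddacabddba
Character counts:
  'a': 3
  'b': 2
  'c': 2
  'd': 4
Maximum frequency: 4

4


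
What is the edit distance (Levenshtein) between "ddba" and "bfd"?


Computing edit distance: "ddba" -> "bfd"
DP table:
           b    f    d
      0    1    2    3
  d   1    1    2    2
  d   2    2    2    2
  b   3    2    3    3
  a   4    3    3    4
Edit distance = dp[4][3] = 4

4


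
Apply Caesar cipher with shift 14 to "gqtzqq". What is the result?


Caesar cipher: shift "gqtzqq" by 14
  'g' (pos 6) + 14 = pos 20 = 'u'
  'q' (pos 16) + 14 = pos 4 = 'e'
  't' (pos 19) + 14 = pos 7 = 'h'
  'z' (pos 25) + 14 = pos 13 = 'n'
  'q' (pos 16) + 14 = pos 4 = 'e'
  'q' (pos 16) + 14 = pos 4 = 'e'
Result: uehnee

uehnee


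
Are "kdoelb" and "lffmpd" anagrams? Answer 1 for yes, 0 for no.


Strings: "kdoelb", "lffmpd"
Sorted first:  bdeklo
Sorted second: dfflmp
Differ at position 0: 'b' vs 'd' => not anagrams

0


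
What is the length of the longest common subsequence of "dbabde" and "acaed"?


LCS of "dbabde" and "acaed"
DP table:
           a    c    a    e    d
      0    0    0    0    0    0
  d   0    0    0    0    0    1
  b   0    0    0    0    0    1
  a   0    1    1    1    1    1
  b   0    1    1    1    1    1
  d   0    1    1    1    1    2
  e   0    1    1    1    2    2
LCS length = dp[6][5] = 2

2


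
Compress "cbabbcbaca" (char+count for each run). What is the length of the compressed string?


Input: cbabbcbaca
Runs:
  'c' x 1 => "c1"
  'b' x 1 => "b1"
  'a' x 1 => "a1"
  'b' x 2 => "b2"
  'c' x 1 => "c1"
  'b' x 1 => "b1"
  'a' x 1 => "a1"
  'c' x 1 => "c1"
  'a' x 1 => "a1"
Compressed: "c1b1a1b2c1b1a1c1a1"
Compressed length: 18

18


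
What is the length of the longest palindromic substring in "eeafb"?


Input: "eeafb"
Checking substrings for palindromes:
  [0:2] "ee" (len 2) => palindrome
Longest palindromic substring: "ee" with length 2

2


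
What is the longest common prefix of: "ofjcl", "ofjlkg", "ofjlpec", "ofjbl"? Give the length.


Words: ofjcl, ofjlkg, ofjlpec, ofjbl
  Position 0: all 'o' => match
  Position 1: all 'f' => match
  Position 2: all 'j' => match
  Position 3: ('c', 'l', 'l', 'b') => mismatch, stop
LCP = "ofj" (length 3)

3


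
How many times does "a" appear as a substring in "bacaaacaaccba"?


Searching for "a" in "bacaaacaaccba"
Scanning each position:
  Position 0: "b" => no
  Position 1: "a" => MATCH
  Position 2: "c" => no
  Position 3: "a" => MATCH
  Position 4: "a" => MATCH
  Position 5: "a" => MATCH
  Position 6: "c" => no
  Position 7: "a" => MATCH
  Position 8: "a" => MATCH
  Position 9: "c" => no
  Position 10: "c" => no
  Position 11: "b" => no
  Position 12: "a" => MATCH
Total occurrences: 7

7


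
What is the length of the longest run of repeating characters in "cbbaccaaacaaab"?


Input: "cbbaccaaacaaab"
Scanning for longest run:
  Position 1 ('b'): new char, reset run to 1
  Position 2 ('b'): continues run of 'b', length=2
  Position 3 ('a'): new char, reset run to 1
  Position 4 ('c'): new char, reset run to 1
  Position 5 ('c'): continues run of 'c', length=2
  Position 6 ('a'): new char, reset run to 1
  Position 7 ('a'): continues run of 'a', length=2
  Position 8 ('a'): continues run of 'a', length=3
  Position 9 ('c'): new char, reset run to 1
  Position 10 ('a'): new char, reset run to 1
  Position 11 ('a'): continues run of 'a', length=2
  Position 12 ('a'): continues run of 'a', length=3
  Position 13 ('b'): new char, reset run to 1
Longest run: 'a' with length 3

3


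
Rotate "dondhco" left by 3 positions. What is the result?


Input: "dondhco", rotate left by 3
First 3 characters: "don"
Remaining characters: "dhco"
Concatenate remaining + first: "dhco" + "don" = "dhcodon"

dhcodon


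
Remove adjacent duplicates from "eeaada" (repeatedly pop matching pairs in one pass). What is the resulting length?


Input: eeaada
Stack-based adjacent duplicate removal:
  Read 'e': push. Stack: e
  Read 'e': matches stack top 'e' => pop. Stack: (empty)
  Read 'a': push. Stack: a
  Read 'a': matches stack top 'a' => pop. Stack: (empty)
  Read 'd': push. Stack: d
  Read 'a': push. Stack: da
Final stack: "da" (length 2)

2


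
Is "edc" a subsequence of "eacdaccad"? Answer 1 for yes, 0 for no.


Check if "edc" is a subsequence of "eacdaccad"
Greedy scan:
  Position 0 ('e'): matches sub[0] = 'e'
  Position 1 ('a'): no match needed
  Position 2 ('c'): no match needed
  Position 3 ('d'): matches sub[1] = 'd'
  Position 4 ('a'): no match needed
  Position 5 ('c'): matches sub[2] = 'c'
  Position 6 ('c'): no match needed
  Position 7 ('a'): no match needed
  Position 8 ('d'): no match needed
All 3 characters matched => is a subsequence

1


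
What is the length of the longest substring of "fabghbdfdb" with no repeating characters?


Input: "fabghbdfdb"
Sliding window (track last position of each char):
  Position 0 ('f'): window [0,0] length 1 -- new best
  Position 1 ('a'): window [0,1] length 2 -- new best
  Position 2 ('b'): window [0,2] length 3 -- new best
  Position 3 ('g'): window [0,3] length 4 -- new best
  Position 4 ('h'): window [0,4] length 5 -- new best
  Position 5 ('b'): repeat (last at 2), move window start to 3
  Position 5 ('b'): window [3,5] length 3
  Position 6 ('d'): window [3,6] length 4
  Position 7 ('f'): window [3,7] length 5
  Position 8 ('d'): repeat (last at 6), move window start to 7
  Position 8 ('d'): window [7,8] length 2
  Position 9 ('b'): window [7,9] length 3
Longest substring with no repeats: "fabgh" with length 5

5


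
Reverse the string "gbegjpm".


Input: gbegjpm
Reading characters right to left:
  Position 6: 'm'
  Position 5: 'p'
  Position 4: 'j'
  Position 3: 'g'
  Position 2: 'e'
  Position 1: 'b'
  Position 0: 'g'
Reversed: mpjgebg

mpjgebg


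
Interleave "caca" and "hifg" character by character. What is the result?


Interleaving "caca" and "hifg":
  Position 0: 'c' from first, 'h' from second => "ch"
  Position 1: 'a' from first, 'i' from second => "ai"
  Position 2: 'c' from first, 'f' from second => "cf"
  Position 3: 'a' from first, 'g' from second => "ag"
Result: chaicfag

chaicfag


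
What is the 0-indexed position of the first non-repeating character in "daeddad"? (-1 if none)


Input: daeddad
Character frequencies:
  'a': 2
  'd': 4
  'e': 1
Scanning left to right for freq == 1:
  Position 0 ('d'): freq=4, skip
  Position 1 ('a'): freq=2, skip
  Position 2 ('e'): unique! => answer = 2

2


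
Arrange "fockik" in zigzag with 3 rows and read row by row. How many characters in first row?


Zigzag "fockik" into 3 rows:
Placing characters:
  'f' => row 0
  'o' => row 1
  'c' => row 2
  'k' => row 1
  'i' => row 0
  'k' => row 1
Rows:
  Row 0: "fi"
  Row 1: "okk"
  Row 2: "c"
First row length: 2

2
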